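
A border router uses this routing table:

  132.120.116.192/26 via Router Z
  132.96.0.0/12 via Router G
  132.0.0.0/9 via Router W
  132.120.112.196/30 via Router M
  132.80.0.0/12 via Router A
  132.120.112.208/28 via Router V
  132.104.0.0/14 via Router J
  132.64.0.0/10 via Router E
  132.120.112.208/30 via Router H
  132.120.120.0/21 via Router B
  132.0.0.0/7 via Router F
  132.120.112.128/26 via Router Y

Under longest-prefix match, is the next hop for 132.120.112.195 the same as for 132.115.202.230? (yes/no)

yes

132.120.112.195: longest match 132.64.0.0/10 -> Router E
132.115.202.230: longest match 132.64.0.0/10 -> Router E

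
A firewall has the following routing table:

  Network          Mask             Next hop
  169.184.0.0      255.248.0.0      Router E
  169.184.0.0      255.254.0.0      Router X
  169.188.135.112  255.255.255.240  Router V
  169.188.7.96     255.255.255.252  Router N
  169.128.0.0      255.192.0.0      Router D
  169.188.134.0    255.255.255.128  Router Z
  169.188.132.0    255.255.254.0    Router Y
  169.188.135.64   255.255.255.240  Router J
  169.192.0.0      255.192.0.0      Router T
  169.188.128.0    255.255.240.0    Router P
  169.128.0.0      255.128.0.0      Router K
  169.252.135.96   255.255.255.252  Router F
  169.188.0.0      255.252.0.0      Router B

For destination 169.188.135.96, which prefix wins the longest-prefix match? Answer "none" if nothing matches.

Entries matching 169.188.135.96:
  169.128.0.0/9 (169.128.0.0 - 169.255.255.255)
  169.128.0.0/10 (169.128.0.0 - 169.191.255.255)
  169.184.0.0/13 (169.184.0.0 - 169.191.255.255)
  169.188.0.0/14 (169.188.0.0 - 169.191.255.255)
  169.188.128.0/20 (169.188.128.0 - 169.188.143.255)
Most specific is 169.188.128.0/20.

169.188.128.0/20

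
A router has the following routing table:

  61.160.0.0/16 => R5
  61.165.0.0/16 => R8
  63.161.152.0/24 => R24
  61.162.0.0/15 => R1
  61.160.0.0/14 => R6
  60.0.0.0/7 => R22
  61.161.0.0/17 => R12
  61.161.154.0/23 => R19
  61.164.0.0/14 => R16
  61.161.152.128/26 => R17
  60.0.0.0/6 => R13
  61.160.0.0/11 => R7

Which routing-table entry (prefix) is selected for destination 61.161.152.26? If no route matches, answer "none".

Entries matching 61.161.152.26:
  60.0.0.0/6 (60.0.0.0 - 63.255.255.255)
  60.0.0.0/7 (60.0.0.0 - 61.255.255.255)
  61.160.0.0/11 (61.160.0.0 - 61.191.255.255)
  61.160.0.0/14 (61.160.0.0 - 61.163.255.255)
Most specific is 61.160.0.0/14.

61.160.0.0/14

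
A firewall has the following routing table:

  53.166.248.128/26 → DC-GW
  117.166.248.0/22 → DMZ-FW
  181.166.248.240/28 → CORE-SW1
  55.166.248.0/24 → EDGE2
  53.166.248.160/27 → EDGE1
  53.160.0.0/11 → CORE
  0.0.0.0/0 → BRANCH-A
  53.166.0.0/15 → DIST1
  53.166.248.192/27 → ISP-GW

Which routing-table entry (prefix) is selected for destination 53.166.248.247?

Entries matching 53.166.248.247:
  0.0.0.0/0 (default, matches everything)
  53.160.0.0/11 (53.160.0.0 - 53.191.255.255)
  53.166.0.0/15 (53.166.0.0 - 53.167.255.255)
Most specific is 53.166.0.0/15.

53.166.0.0/15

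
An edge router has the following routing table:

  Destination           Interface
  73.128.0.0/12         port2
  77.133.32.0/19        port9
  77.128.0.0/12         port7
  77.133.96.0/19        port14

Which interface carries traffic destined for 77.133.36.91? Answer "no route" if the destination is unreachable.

port9

Routes whose prefix contains 77.133.36.91:
  77.128.0.0/12 (77.128.0.0 - 77.143.255.255) -> port7
  77.133.32.0/19 (77.133.32.0 - 77.133.63.255) -> port9
Longest matching prefix is /19 -> interface port9.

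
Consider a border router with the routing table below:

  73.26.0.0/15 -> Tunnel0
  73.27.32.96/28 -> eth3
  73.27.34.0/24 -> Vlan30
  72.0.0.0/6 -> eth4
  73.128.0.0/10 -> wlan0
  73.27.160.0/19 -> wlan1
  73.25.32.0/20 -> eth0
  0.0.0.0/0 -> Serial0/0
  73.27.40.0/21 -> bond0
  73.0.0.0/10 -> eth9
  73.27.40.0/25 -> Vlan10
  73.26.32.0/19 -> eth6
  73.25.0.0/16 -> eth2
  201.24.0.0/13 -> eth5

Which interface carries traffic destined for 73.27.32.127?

Routes whose prefix contains 73.27.32.127:
  0.0.0.0/0 (default, matches everything) -> Serial0/0
  72.0.0.0/6 (72.0.0.0 - 75.255.255.255) -> eth4
  73.0.0.0/10 (73.0.0.0 - 73.63.255.255) -> eth9
  73.26.0.0/15 (73.26.0.0 - 73.27.255.255) -> Tunnel0
More-specific entries that do NOT match:
  73.27.32.96/28 (73.27.32.96 - 73.27.32.111) does not contain 73.27.32.127
  73.27.40.0/25 (73.27.40.0 - 73.27.40.127) does not contain 73.27.32.127
  73.27.34.0/24 (73.27.34.0 - 73.27.34.255) does not contain 73.27.32.127
  73.27.40.0/21 (73.27.40.0 - 73.27.47.255) does not contain 73.27.32.127
  73.25.32.0/20 (73.25.32.0 - 73.25.47.255) does not contain 73.27.32.127
  73.27.160.0/19 (73.27.160.0 - 73.27.191.255) does not contain 73.27.32.127
  73.26.32.0/19 (73.26.32.0 - 73.26.63.255) does not contain 73.27.32.127
  73.25.0.0/16 (73.25.0.0 - 73.25.255.255) does not contain 73.27.32.127
Longest matching prefix is /15 -> interface Tunnel0.

Tunnel0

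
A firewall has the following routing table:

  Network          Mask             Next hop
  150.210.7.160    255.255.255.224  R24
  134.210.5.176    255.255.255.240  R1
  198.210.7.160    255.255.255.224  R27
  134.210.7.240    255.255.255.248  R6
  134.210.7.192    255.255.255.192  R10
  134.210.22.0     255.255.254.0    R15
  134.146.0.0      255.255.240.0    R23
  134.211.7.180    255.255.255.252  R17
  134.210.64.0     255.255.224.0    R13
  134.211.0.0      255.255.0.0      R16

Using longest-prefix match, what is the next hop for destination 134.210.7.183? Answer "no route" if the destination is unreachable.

no route

No entry's prefix contains 134.210.7.183; there is no default route.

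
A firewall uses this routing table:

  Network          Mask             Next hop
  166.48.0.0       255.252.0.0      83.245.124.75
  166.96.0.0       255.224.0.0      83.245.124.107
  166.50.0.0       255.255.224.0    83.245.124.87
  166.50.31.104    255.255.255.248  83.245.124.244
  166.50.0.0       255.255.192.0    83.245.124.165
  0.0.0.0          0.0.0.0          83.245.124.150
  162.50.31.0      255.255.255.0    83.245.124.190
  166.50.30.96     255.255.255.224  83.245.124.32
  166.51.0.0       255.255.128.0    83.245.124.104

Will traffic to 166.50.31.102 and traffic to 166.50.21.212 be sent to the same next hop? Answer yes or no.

166.50.31.102: longest match 166.50.0.0/19 -> 83.245.124.87
166.50.21.212: longest match 166.50.0.0/19 -> 83.245.124.87

yes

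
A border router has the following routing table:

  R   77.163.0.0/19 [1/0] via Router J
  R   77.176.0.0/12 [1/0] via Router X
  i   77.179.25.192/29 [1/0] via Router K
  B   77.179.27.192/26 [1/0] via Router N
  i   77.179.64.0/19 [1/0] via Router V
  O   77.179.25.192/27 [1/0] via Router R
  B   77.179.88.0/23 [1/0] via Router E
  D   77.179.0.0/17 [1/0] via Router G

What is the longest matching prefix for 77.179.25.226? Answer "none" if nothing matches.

Entries matching 77.179.25.226:
  77.176.0.0/12 (77.176.0.0 - 77.191.255.255)
  77.179.0.0/17 (77.179.0.0 - 77.179.127.255)
Most specific is 77.179.0.0/17.

77.179.0.0/17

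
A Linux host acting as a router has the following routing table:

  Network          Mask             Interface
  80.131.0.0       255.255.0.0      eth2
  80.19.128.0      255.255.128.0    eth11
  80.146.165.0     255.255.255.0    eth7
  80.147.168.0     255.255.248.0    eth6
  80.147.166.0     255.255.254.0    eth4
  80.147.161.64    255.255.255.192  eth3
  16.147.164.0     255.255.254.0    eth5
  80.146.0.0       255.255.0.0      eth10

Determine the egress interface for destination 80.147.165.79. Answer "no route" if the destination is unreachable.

no route

No entry's prefix contains 80.147.165.79; there is no default route.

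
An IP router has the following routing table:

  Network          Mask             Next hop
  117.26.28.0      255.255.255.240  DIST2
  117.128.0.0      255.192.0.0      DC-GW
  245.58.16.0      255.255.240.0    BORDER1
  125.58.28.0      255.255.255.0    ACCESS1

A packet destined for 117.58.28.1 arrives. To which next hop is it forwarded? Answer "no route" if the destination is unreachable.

no route

No entry's prefix contains 117.58.28.1; there is no default route.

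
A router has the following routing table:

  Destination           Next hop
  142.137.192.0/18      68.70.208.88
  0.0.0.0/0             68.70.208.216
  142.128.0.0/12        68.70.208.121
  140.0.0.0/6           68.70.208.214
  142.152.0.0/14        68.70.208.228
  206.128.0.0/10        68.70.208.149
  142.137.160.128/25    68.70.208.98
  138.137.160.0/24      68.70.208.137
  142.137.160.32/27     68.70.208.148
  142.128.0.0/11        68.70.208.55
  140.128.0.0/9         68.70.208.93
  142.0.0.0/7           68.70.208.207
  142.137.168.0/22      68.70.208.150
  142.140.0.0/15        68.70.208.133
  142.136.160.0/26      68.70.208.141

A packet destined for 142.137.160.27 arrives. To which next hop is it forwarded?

68.70.208.121

Routes whose prefix contains 142.137.160.27:
  0.0.0.0/0 (default, matches everything) -> 68.70.208.216
  140.0.0.0/6 (140.0.0.0 - 143.255.255.255) -> 68.70.208.214
  142.0.0.0/7 (142.0.0.0 - 143.255.255.255) -> 68.70.208.207
  142.128.0.0/11 (142.128.0.0 - 142.159.255.255) -> 68.70.208.55
  142.128.0.0/12 (142.128.0.0 - 142.143.255.255) -> 68.70.208.121
More-specific entries that do NOT match:
  142.137.160.32/27 (142.137.160.32 - 142.137.160.63) does not contain 142.137.160.27
  142.136.160.0/26 (142.136.160.0 - 142.136.160.63) does not contain 142.137.160.27
  142.137.160.128/25 (142.137.160.128 - 142.137.160.255) does not contain 142.137.160.27
  138.137.160.0/24 (138.137.160.0 - 138.137.160.255) does not contain 142.137.160.27
  142.137.168.0/22 (142.137.168.0 - 142.137.171.255) does not contain 142.137.160.27
  142.137.192.0/18 (142.137.192.0 - 142.137.255.255) does not contain 142.137.160.27
  142.140.0.0/15 (142.140.0.0 - 142.141.255.255) does not contain 142.137.160.27
  142.152.0.0/14 (142.152.0.0 - 142.155.255.255) does not contain 142.137.160.27
Longest matching prefix is /12 -> next hop 68.70.208.121.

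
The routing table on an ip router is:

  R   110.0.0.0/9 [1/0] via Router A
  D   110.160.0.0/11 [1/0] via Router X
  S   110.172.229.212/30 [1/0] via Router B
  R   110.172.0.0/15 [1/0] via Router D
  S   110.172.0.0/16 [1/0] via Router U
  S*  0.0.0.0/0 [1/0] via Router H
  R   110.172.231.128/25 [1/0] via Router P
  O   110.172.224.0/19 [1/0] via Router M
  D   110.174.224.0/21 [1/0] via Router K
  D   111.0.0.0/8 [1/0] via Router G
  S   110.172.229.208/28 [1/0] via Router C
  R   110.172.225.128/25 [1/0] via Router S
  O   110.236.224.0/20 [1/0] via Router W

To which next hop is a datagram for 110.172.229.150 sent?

Routes whose prefix contains 110.172.229.150:
  0.0.0.0/0 (default, matches everything) -> Router H
  110.160.0.0/11 (110.160.0.0 - 110.191.255.255) -> Router X
  110.172.0.0/15 (110.172.0.0 - 110.173.255.255) -> Router D
  110.172.0.0/16 (110.172.0.0 - 110.172.255.255) -> Router U
  110.172.224.0/19 (110.172.224.0 - 110.172.255.255) -> Router M
More-specific entries that do NOT match:
  110.172.229.212/30 (110.172.229.212 - 110.172.229.215) does not contain 110.172.229.150
  110.172.229.208/28 (110.172.229.208 - 110.172.229.223) does not contain 110.172.229.150
  110.172.231.128/25 (110.172.231.128 - 110.172.231.255) does not contain 110.172.229.150
  110.172.225.128/25 (110.172.225.128 - 110.172.225.255) does not contain 110.172.229.150
  110.174.224.0/21 (110.174.224.0 - 110.174.231.255) does not contain 110.172.229.150
  110.236.224.0/20 (110.236.224.0 - 110.236.239.255) does not contain 110.172.229.150
Longest matching prefix is /19 -> next hop Router M.

Router M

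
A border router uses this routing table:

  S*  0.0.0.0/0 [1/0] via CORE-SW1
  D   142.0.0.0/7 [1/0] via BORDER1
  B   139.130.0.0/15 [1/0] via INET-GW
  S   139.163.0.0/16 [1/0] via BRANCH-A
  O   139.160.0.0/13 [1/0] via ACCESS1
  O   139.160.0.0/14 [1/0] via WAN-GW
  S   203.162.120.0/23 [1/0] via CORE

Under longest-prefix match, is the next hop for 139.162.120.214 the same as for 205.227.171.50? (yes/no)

139.162.120.214: longest match 139.160.0.0/14 -> WAN-GW
205.227.171.50: longest match 0.0.0.0/0 -> CORE-SW1

no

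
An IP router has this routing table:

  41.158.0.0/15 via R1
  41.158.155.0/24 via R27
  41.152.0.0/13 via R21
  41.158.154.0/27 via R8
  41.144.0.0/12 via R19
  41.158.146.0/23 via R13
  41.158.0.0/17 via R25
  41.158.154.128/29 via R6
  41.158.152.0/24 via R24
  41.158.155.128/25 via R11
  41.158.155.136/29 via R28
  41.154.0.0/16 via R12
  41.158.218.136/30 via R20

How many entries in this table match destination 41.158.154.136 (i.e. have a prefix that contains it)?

Prefixes containing 41.158.154.136:
  41.144.0.0/12 (41.144.0.0 - 41.159.255.255)
  41.152.0.0/13 (41.152.0.0 - 41.159.255.255)
  41.158.0.0/15 (41.158.0.0 - 41.159.255.255)
Total matching entries: 3.

3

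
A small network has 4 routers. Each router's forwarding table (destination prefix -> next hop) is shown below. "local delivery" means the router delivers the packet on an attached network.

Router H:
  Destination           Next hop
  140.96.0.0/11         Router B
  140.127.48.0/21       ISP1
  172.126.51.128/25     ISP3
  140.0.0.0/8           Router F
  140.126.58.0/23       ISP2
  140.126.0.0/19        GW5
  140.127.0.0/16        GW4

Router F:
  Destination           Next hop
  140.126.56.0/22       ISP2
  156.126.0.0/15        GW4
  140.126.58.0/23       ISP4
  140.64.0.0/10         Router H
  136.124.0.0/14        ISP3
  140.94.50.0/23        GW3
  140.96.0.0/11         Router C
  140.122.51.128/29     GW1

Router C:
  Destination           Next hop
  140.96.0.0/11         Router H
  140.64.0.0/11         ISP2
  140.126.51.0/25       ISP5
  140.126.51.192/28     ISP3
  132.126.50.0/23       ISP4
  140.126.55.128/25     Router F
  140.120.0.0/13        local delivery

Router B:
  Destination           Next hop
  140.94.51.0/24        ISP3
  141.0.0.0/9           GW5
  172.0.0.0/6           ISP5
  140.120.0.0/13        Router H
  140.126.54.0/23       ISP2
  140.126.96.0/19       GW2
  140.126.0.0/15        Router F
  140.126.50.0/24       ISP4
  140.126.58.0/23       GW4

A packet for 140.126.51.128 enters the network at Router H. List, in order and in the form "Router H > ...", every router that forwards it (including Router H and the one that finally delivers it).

At Router H: longest match for 140.126.51.128 is 140.96.0.0/11 -> Router B
At Router B: longest match for 140.126.51.128 is 140.126.0.0/15 -> Router F
At Router F: longest match for 140.126.51.128 is 140.96.0.0/11 -> Router C
At Router C: longest match for 140.126.51.128 is 140.120.0.0/13 -> local delivery

Router H > Router B > Router F > Router C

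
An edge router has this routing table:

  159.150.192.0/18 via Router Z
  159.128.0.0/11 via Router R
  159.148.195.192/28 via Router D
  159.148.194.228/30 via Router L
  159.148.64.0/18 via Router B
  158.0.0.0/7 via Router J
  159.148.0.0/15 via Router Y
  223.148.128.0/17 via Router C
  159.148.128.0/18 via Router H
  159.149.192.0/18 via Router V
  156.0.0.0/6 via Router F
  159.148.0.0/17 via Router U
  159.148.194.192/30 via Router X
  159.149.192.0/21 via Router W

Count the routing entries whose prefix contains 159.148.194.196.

Prefixes containing 159.148.194.196:
  156.0.0.0/6 (156.0.0.0 - 159.255.255.255)
  158.0.0.0/7 (158.0.0.0 - 159.255.255.255)
  159.128.0.0/11 (159.128.0.0 - 159.159.255.255)
  159.148.0.0/15 (159.148.0.0 - 159.149.255.255)
Total matching entries: 4.

4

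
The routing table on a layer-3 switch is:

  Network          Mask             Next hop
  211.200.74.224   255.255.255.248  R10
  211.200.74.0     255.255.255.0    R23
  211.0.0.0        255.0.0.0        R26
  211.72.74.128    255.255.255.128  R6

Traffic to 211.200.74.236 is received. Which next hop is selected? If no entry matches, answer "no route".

Routes whose prefix contains 211.200.74.236:
  211.0.0.0/8 (211.0.0.0 - 211.255.255.255) -> R26
  211.200.74.0/24 (211.200.74.0 - 211.200.74.255) -> R23
More-specific entries that do NOT match:
  211.200.74.224/29 (211.200.74.224 - 211.200.74.231) does not contain 211.200.74.236
  211.72.74.128/25 (211.72.74.128 - 211.72.74.255) does not contain 211.200.74.236
Longest matching prefix is /24 -> next hop R23.

R23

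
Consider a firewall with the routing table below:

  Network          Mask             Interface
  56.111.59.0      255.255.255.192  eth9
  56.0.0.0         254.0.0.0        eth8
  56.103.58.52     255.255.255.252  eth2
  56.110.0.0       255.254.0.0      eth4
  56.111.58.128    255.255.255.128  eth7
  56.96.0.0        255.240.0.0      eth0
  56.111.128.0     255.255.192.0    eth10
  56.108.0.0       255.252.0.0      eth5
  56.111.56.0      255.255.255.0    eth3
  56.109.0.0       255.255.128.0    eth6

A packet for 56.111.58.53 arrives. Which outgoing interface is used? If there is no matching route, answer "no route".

Routes whose prefix contains 56.111.58.53:
  56.0.0.0/7 (56.0.0.0 - 57.255.255.255) -> eth8
  56.96.0.0/12 (56.96.0.0 - 56.111.255.255) -> eth0
  56.108.0.0/14 (56.108.0.0 - 56.111.255.255) -> eth5
  56.110.0.0/15 (56.110.0.0 - 56.111.255.255) -> eth4
More-specific entries that do NOT match:
  56.103.58.52/30 (56.103.58.52 - 56.103.58.55) does not contain 56.111.58.53
  56.111.59.0/26 (56.111.59.0 - 56.111.59.63) does not contain 56.111.58.53
  56.111.58.128/25 (56.111.58.128 - 56.111.58.255) does not contain 56.111.58.53
  56.111.56.0/24 (56.111.56.0 - 56.111.56.255) does not contain 56.111.58.53
  56.111.128.0/18 (56.111.128.0 - 56.111.191.255) does not contain 56.111.58.53
  56.109.0.0/17 (56.109.0.0 - 56.109.127.255) does not contain 56.111.58.53
Longest matching prefix is /15 -> interface eth4.

eth4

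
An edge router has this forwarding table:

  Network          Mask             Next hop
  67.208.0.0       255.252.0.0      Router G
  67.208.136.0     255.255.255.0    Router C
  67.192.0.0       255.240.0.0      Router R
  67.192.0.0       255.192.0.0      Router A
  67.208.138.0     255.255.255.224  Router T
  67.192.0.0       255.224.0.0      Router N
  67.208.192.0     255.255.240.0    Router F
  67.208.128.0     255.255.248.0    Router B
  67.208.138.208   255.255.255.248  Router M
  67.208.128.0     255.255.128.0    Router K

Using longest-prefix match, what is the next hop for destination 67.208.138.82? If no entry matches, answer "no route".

Routes whose prefix contains 67.208.138.82:
  67.192.0.0/10 (67.192.0.0 - 67.255.255.255) -> Router A
  67.192.0.0/11 (67.192.0.0 - 67.223.255.255) -> Router N
  67.208.0.0/14 (67.208.0.0 - 67.211.255.255) -> Router G
  67.208.128.0/17 (67.208.128.0 - 67.208.255.255) -> Router K
More-specific entries that do NOT match:
  67.208.138.208/29 (67.208.138.208 - 67.208.138.215) does not contain 67.208.138.82
  67.208.138.0/27 (67.208.138.0 - 67.208.138.31) does not contain 67.208.138.82
  67.208.136.0/24 (67.208.136.0 - 67.208.136.255) does not contain 67.208.138.82
  67.208.128.0/21 (67.208.128.0 - 67.208.135.255) does not contain 67.208.138.82
  67.208.192.0/20 (67.208.192.0 - 67.208.207.255) does not contain 67.208.138.82
Longest matching prefix is /17 -> next hop Router K.

Router K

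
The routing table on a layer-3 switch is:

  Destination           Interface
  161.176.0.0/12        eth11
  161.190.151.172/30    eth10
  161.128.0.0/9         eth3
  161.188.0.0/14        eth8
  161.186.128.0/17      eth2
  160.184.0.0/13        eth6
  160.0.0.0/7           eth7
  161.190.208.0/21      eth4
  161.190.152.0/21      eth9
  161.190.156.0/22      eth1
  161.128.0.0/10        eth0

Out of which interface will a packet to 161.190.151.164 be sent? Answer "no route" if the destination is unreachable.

Routes whose prefix contains 161.190.151.164:
  160.0.0.0/7 (160.0.0.0 - 161.255.255.255) -> eth7
  161.128.0.0/9 (161.128.0.0 - 161.255.255.255) -> eth3
  161.128.0.0/10 (161.128.0.0 - 161.191.255.255) -> eth0
  161.176.0.0/12 (161.176.0.0 - 161.191.255.255) -> eth11
  161.188.0.0/14 (161.188.0.0 - 161.191.255.255) -> eth8
More-specific entries that do NOT match:
  161.190.151.172/30 (161.190.151.172 - 161.190.151.175) does not contain 161.190.151.164
  161.190.156.0/22 (161.190.156.0 - 161.190.159.255) does not contain 161.190.151.164
  161.190.208.0/21 (161.190.208.0 - 161.190.215.255) does not contain 161.190.151.164
  161.190.152.0/21 (161.190.152.0 - 161.190.159.255) does not contain 161.190.151.164
  161.186.128.0/17 (161.186.128.0 - 161.186.255.255) does not contain 161.190.151.164
Longest matching prefix is /14 -> interface eth8.

eth8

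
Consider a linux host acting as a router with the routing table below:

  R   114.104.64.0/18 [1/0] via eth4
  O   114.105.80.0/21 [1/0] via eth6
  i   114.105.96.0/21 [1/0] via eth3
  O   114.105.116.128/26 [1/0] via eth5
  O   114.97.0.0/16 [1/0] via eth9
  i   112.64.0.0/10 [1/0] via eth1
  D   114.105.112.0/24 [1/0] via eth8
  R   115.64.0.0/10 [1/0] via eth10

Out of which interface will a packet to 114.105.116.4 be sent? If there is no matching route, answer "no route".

no route

No entry's prefix contains 114.105.116.4; there is no default route.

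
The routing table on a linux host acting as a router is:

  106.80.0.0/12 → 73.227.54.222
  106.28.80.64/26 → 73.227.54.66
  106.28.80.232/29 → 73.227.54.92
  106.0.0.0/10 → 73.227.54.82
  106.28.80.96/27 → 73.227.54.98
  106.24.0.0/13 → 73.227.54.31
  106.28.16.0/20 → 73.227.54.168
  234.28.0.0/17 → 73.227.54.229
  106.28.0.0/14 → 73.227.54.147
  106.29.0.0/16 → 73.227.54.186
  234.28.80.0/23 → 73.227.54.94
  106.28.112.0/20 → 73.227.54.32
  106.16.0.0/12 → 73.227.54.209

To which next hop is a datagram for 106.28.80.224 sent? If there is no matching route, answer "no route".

73.227.54.147

Routes whose prefix contains 106.28.80.224:
  106.0.0.0/10 (106.0.0.0 - 106.63.255.255) -> 73.227.54.82
  106.16.0.0/12 (106.16.0.0 - 106.31.255.255) -> 73.227.54.209
  106.24.0.0/13 (106.24.0.0 - 106.31.255.255) -> 73.227.54.31
  106.28.0.0/14 (106.28.0.0 - 106.31.255.255) -> 73.227.54.147
More-specific entries that do NOT match:
  106.28.80.232/29 (106.28.80.232 - 106.28.80.239) does not contain 106.28.80.224
  106.28.80.96/27 (106.28.80.96 - 106.28.80.127) does not contain 106.28.80.224
  106.28.80.64/26 (106.28.80.64 - 106.28.80.127) does not contain 106.28.80.224
  234.28.80.0/23 (234.28.80.0 - 234.28.81.255) does not contain 106.28.80.224
  106.28.16.0/20 (106.28.16.0 - 106.28.31.255) does not contain 106.28.80.224
  106.28.112.0/20 (106.28.112.0 - 106.28.127.255) does not contain 106.28.80.224
  234.28.0.0/17 (234.28.0.0 - 234.28.127.255) does not contain 106.28.80.224
  106.29.0.0/16 (106.29.0.0 - 106.29.255.255) does not contain 106.28.80.224
Longest matching prefix is /14 -> next hop 73.227.54.147.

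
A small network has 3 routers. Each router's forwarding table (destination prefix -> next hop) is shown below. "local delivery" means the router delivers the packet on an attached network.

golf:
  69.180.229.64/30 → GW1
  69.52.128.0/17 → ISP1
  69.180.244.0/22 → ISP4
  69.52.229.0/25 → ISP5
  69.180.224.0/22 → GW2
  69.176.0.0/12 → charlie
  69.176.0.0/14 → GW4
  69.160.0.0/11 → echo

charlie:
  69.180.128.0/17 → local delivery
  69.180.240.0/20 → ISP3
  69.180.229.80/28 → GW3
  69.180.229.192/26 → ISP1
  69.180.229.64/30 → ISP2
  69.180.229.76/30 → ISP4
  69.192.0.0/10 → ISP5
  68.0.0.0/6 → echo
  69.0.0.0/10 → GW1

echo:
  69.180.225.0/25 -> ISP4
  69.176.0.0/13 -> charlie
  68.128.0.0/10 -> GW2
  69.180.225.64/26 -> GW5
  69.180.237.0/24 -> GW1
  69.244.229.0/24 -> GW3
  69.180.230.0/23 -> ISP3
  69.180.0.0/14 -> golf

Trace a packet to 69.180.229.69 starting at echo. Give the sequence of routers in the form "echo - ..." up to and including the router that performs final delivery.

At echo: longest match for 69.180.229.69 is 69.180.0.0/14 -> golf
At golf: longest match for 69.180.229.69 is 69.176.0.0/12 -> charlie
At charlie: longest match for 69.180.229.69 is 69.180.128.0/17 -> local delivery

echo - golf - charlie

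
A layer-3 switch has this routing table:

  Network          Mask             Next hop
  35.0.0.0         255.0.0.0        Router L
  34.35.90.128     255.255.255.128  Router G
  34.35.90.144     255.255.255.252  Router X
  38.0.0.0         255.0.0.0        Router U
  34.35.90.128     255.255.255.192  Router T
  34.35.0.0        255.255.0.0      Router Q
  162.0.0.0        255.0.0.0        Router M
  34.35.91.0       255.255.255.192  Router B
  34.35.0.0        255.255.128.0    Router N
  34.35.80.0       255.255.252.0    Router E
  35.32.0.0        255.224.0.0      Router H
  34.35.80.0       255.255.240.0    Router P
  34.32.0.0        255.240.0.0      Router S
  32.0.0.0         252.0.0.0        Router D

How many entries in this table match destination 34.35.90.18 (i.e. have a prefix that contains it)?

5

Prefixes containing 34.35.90.18:
  32.0.0.0/6 (32.0.0.0 - 35.255.255.255)
  34.32.0.0/12 (34.32.0.0 - 34.47.255.255)
  34.35.0.0/16 (34.35.0.0 - 34.35.255.255)
  34.35.0.0/17 (34.35.0.0 - 34.35.127.255)
  34.35.80.0/20 (34.35.80.0 - 34.35.95.255)
Total matching entries: 5.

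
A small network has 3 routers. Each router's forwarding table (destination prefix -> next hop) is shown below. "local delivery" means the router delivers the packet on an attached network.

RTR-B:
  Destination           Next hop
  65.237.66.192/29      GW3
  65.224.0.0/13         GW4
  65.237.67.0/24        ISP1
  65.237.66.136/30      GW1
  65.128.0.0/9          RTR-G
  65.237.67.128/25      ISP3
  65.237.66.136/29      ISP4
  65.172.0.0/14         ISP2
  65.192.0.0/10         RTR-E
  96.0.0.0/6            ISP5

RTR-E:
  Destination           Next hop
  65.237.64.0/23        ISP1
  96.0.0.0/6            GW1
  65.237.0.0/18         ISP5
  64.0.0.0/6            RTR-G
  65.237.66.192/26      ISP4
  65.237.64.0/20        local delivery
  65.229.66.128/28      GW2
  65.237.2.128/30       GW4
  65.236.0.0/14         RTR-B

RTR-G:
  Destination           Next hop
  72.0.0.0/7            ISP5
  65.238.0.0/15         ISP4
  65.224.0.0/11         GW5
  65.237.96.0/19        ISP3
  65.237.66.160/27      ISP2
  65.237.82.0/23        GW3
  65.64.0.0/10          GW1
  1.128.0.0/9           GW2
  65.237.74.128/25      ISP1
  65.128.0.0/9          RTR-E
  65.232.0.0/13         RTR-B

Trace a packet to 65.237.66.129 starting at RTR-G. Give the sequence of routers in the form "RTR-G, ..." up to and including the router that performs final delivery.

At RTR-G: longest match for 65.237.66.129 is 65.232.0.0/13 -> RTR-B
At RTR-B: longest match for 65.237.66.129 is 65.192.0.0/10 -> RTR-E
At RTR-E: longest match for 65.237.66.129 is 65.237.64.0/20 -> local delivery

RTR-G, RTR-B, RTR-E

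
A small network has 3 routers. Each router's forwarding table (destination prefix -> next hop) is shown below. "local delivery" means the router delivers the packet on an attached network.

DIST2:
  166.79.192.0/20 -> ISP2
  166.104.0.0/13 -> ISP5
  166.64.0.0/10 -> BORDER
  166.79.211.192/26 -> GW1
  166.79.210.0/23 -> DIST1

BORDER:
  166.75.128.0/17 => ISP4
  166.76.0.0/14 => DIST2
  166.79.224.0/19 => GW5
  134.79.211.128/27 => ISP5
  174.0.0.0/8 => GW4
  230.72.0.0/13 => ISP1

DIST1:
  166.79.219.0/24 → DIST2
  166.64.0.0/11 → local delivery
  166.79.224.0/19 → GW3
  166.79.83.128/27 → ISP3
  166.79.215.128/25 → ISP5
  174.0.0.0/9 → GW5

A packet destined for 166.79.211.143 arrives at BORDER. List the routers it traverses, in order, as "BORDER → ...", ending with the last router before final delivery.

At BORDER: longest match for 166.79.211.143 is 166.76.0.0/14 -> DIST2
At DIST2: longest match for 166.79.211.143 is 166.79.210.0/23 -> DIST1
At DIST1: longest match for 166.79.211.143 is 166.64.0.0/11 -> local delivery

BORDER → DIST2 → DIST1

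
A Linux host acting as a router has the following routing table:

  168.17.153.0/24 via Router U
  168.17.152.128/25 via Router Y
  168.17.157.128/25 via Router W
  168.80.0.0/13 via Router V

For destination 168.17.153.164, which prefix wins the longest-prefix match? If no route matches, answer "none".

168.17.153.0/24

Entries matching 168.17.153.164:
  168.17.153.0/24 (168.17.153.0 - 168.17.153.255)
Most specific is 168.17.153.0/24.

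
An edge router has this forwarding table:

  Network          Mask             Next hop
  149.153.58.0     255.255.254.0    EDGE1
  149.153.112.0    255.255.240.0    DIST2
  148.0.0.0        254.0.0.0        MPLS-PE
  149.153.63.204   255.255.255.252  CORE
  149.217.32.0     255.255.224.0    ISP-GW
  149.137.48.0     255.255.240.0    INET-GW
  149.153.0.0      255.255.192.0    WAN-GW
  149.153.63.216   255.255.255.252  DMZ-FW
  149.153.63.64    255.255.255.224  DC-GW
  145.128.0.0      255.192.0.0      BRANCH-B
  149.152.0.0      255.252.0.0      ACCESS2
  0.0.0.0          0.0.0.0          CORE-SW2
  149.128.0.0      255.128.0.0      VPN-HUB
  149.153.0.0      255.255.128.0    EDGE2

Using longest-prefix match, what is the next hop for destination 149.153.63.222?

Routes whose prefix contains 149.153.63.222:
  0.0.0.0/0 (default, matches everything) -> CORE-SW2
  148.0.0.0/7 (148.0.0.0 - 149.255.255.255) -> MPLS-PE
  149.128.0.0/9 (149.128.0.0 - 149.255.255.255) -> VPN-HUB
  149.152.0.0/14 (149.152.0.0 - 149.155.255.255) -> ACCESS2
  149.153.0.0/17 (149.153.0.0 - 149.153.127.255) -> EDGE2
  149.153.0.0/18 (149.153.0.0 - 149.153.63.255) -> WAN-GW
More-specific entries that do NOT match:
  149.153.63.204/30 (149.153.63.204 - 149.153.63.207) does not contain 149.153.63.222
  149.153.63.216/30 (149.153.63.216 - 149.153.63.219) does not contain 149.153.63.222
  149.153.63.64/27 (149.153.63.64 - 149.153.63.95) does not contain 149.153.63.222
  149.153.58.0/23 (149.153.58.0 - 149.153.59.255) does not contain 149.153.63.222
  149.153.112.0/20 (149.153.112.0 - 149.153.127.255) does not contain 149.153.63.222
  149.137.48.0/20 (149.137.48.0 - 149.137.63.255) does not contain 149.153.63.222
  149.217.32.0/19 (149.217.32.0 - 149.217.63.255) does not contain 149.153.63.222
Longest matching prefix is /18 -> next hop WAN-GW.

WAN-GW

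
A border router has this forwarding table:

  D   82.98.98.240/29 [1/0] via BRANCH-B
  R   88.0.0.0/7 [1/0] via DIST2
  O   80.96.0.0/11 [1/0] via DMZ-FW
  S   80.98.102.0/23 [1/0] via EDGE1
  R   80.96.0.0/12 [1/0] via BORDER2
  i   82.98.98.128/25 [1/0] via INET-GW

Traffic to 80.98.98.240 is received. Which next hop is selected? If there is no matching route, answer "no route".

BORDER2

Routes whose prefix contains 80.98.98.240:
  80.96.0.0/11 (80.96.0.0 - 80.127.255.255) -> DMZ-FW
  80.96.0.0/12 (80.96.0.0 - 80.111.255.255) -> BORDER2
More-specific entries that do NOT match:
  82.98.98.240/29 (82.98.98.240 - 82.98.98.247) does not contain 80.98.98.240
  82.98.98.128/25 (82.98.98.128 - 82.98.98.255) does not contain 80.98.98.240
  80.98.102.0/23 (80.98.102.0 - 80.98.103.255) does not contain 80.98.98.240
Longest matching prefix is /12 -> next hop BORDER2.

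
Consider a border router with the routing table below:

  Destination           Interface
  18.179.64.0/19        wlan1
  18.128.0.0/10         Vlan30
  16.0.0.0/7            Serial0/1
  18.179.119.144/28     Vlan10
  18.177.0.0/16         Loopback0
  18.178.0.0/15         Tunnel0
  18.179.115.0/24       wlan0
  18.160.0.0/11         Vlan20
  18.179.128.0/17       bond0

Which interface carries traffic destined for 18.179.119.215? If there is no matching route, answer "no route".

Routes whose prefix contains 18.179.119.215:
  18.128.0.0/10 (18.128.0.0 - 18.191.255.255) -> Vlan30
  18.160.0.0/11 (18.160.0.0 - 18.191.255.255) -> Vlan20
  18.178.0.0/15 (18.178.0.0 - 18.179.255.255) -> Tunnel0
More-specific entries that do NOT match:
  18.179.119.144/28 (18.179.119.144 - 18.179.119.159) does not contain 18.179.119.215
  18.179.115.0/24 (18.179.115.0 - 18.179.115.255) does not contain 18.179.119.215
  18.179.64.0/19 (18.179.64.0 - 18.179.95.255) does not contain 18.179.119.215
  18.179.128.0/17 (18.179.128.0 - 18.179.255.255) does not contain 18.179.119.215
  18.177.0.0/16 (18.177.0.0 - 18.177.255.255) does not contain 18.179.119.215
Longest matching prefix is /15 -> interface Tunnel0.

Tunnel0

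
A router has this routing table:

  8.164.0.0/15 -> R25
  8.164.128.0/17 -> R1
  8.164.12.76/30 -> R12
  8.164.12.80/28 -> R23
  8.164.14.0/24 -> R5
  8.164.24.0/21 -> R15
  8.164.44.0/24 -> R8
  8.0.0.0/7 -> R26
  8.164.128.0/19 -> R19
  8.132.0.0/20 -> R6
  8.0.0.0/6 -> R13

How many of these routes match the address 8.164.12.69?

Prefixes containing 8.164.12.69:
  8.0.0.0/6 (8.0.0.0 - 11.255.255.255)
  8.0.0.0/7 (8.0.0.0 - 9.255.255.255)
  8.164.0.0/15 (8.164.0.0 - 8.165.255.255)
Total matching entries: 3.

3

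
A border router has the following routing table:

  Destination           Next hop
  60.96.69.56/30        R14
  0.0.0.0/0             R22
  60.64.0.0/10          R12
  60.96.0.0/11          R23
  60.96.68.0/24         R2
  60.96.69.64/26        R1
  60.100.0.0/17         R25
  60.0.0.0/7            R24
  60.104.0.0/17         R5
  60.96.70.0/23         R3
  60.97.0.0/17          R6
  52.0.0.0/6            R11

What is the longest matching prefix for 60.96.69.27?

60.96.0.0/11

Entries matching 60.96.69.27:
  0.0.0.0/0 (default, matches everything)
  60.0.0.0/7 (60.0.0.0 - 61.255.255.255)
  60.64.0.0/10 (60.64.0.0 - 60.127.255.255)
  60.96.0.0/11 (60.96.0.0 - 60.127.255.255)
Most specific is 60.96.0.0/11.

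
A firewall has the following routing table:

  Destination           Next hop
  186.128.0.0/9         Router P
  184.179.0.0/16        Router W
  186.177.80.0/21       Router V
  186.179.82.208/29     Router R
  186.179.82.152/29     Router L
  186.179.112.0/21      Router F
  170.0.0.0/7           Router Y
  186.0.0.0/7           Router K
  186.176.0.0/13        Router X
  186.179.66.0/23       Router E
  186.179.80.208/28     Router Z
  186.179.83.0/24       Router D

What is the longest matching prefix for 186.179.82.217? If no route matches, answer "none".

186.176.0.0/13

Entries matching 186.179.82.217:
  186.0.0.0/7 (186.0.0.0 - 187.255.255.255)
  186.128.0.0/9 (186.128.0.0 - 186.255.255.255)
  186.176.0.0/13 (186.176.0.0 - 186.183.255.255)
Most specific is 186.176.0.0/13.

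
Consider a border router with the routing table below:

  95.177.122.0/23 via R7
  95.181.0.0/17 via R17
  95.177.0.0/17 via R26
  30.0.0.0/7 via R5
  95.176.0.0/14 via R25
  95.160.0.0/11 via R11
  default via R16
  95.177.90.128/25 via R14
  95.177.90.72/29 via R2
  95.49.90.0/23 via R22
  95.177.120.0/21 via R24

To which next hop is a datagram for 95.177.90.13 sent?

Routes whose prefix contains 95.177.90.13:
  0.0.0.0/0 (default, matches everything) -> R16
  95.160.0.0/11 (95.160.0.0 - 95.191.255.255) -> R11
  95.176.0.0/14 (95.176.0.0 - 95.179.255.255) -> R25
  95.177.0.0/17 (95.177.0.0 - 95.177.127.255) -> R26
More-specific entries that do NOT match:
  95.177.90.72/29 (95.177.90.72 - 95.177.90.79) does not contain 95.177.90.13
  95.177.90.128/25 (95.177.90.128 - 95.177.90.255) does not contain 95.177.90.13
  95.177.122.0/23 (95.177.122.0 - 95.177.123.255) does not contain 95.177.90.13
  95.49.90.0/23 (95.49.90.0 - 95.49.91.255) does not contain 95.177.90.13
  95.177.120.0/21 (95.177.120.0 - 95.177.127.255) does not contain 95.177.90.13
Longest matching prefix is /17 -> next hop R26.

R26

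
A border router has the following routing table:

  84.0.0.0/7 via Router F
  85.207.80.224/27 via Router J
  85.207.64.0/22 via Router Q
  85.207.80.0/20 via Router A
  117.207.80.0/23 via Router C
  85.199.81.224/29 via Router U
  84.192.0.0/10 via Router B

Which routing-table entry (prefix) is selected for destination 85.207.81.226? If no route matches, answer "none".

85.207.80.0/20

Entries matching 85.207.81.226:
  84.0.0.0/7 (84.0.0.0 - 85.255.255.255)
  85.207.80.0/20 (85.207.80.0 - 85.207.95.255)
Most specific is 85.207.80.0/20.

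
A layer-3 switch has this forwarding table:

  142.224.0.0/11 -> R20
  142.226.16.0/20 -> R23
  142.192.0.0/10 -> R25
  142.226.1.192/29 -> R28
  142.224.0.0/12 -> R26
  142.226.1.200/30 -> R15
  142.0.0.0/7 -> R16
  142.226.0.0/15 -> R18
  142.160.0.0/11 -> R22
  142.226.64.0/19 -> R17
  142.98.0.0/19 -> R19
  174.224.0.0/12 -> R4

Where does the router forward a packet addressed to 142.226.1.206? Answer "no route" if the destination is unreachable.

Routes whose prefix contains 142.226.1.206:
  142.0.0.0/7 (142.0.0.0 - 143.255.255.255) -> R16
  142.192.0.0/10 (142.192.0.0 - 142.255.255.255) -> R25
  142.224.0.0/11 (142.224.0.0 - 142.255.255.255) -> R20
  142.224.0.0/12 (142.224.0.0 - 142.239.255.255) -> R26
  142.226.0.0/15 (142.226.0.0 - 142.227.255.255) -> R18
More-specific entries that do NOT match:
  142.226.1.200/30 (142.226.1.200 - 142.226.1.203) does not contain 142.226.1.206
  142.226.1.192/29 (142.226.1.192 - 142.226.1.199) does not contain 142.226.1.206
  142.226.16.0/20 (142.226.16.0 - 142.226.31.255) does not contain 142.226.1.206
  142.226.64.0/19 (142.226.64.0 - 142.226.95.255) does not contain 142.226.1.206
  142.98.0.0/19 (142.98.0.0 - 142.98.31.255) does not contain 142.226.1.206
Longest matching prefix is /15 -> next hop R18.

R18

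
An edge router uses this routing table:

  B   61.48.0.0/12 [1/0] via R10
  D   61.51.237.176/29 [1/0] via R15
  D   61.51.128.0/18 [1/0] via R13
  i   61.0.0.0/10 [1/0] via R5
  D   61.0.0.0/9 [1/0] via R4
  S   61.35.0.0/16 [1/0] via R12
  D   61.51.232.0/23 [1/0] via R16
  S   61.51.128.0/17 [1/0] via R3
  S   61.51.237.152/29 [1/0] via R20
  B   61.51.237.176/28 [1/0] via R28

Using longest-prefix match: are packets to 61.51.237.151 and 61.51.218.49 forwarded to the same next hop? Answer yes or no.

61.51.237.151: longest match 61.51.128.0/17 -> R3
61.51.218.49: longest match 61.51.128.0/17 -> R3

yes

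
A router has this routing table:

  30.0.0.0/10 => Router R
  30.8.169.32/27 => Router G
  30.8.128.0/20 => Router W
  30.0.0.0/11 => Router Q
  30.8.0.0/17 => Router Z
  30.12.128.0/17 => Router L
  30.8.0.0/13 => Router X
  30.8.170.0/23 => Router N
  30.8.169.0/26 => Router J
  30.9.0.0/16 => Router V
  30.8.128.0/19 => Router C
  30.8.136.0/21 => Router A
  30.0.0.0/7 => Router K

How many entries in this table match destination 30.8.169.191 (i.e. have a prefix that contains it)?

4

Prefixes containing 30.8.169.191:
  30.0.0.0/7 (30.0.0.0 - 31.255.255.255)
  30.0.0.0/10 (30.0.0.0 - 30.63.255.255)
  30.0.0.0/11 (30.0.0.0 - 30.31.255.255)
  30.8.0.0/13 (30.8.0.0 - 30.15.255.255)
Total matching entries: 4.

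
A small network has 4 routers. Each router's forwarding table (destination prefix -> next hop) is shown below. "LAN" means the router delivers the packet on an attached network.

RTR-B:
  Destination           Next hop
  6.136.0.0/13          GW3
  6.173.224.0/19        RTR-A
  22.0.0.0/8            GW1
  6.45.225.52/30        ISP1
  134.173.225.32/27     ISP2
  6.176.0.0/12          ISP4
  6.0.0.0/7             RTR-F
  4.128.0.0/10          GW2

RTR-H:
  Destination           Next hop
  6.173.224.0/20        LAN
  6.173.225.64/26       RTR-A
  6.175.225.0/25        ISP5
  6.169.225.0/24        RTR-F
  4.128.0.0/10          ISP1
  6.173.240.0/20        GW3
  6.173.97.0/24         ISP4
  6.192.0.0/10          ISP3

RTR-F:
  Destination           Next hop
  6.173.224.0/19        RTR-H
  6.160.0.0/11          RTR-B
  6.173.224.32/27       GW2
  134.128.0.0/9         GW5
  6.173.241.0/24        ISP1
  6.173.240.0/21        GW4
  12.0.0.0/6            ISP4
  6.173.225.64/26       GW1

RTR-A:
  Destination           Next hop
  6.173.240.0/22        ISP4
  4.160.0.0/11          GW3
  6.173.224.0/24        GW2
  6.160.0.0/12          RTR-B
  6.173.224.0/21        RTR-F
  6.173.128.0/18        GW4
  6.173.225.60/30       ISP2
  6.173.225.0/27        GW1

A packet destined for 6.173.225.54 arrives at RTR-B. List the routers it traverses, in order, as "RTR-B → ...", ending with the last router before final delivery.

At RTR-B: longest match for 6.173.225.54 is 6.173.224.0/19 -> RTR-A
At RTR-A: longest match for 6.173.225.54 is 6.173.224.0/21 -> RTR-F
At RTR-F: longest match for 6.173.225.54 is 6.173.224.0/19 -> RTR-H
At RTR-H: longest match for 6.173.225.54 is 6.173.224.0/20 -> LAN

RTR-B → RTR-A → RTR-F → RTR-H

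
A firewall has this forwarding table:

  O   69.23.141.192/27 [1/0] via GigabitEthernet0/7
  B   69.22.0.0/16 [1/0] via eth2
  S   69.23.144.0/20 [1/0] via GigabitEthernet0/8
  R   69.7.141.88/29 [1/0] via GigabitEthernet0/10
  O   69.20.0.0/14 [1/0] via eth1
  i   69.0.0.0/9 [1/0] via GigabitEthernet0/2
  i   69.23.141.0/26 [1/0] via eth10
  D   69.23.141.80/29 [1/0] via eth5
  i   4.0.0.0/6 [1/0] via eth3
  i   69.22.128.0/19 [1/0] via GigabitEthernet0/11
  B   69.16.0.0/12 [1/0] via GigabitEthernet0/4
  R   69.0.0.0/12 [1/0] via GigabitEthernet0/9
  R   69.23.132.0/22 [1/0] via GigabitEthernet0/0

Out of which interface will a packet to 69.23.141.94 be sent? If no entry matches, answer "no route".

eth1

Routes whose prefix contains 69.23.141.94:
  69.0.0.0/9 (69.0.0.0 - 69.127.255.255) -> GigabitEthernet0/2
  69.16.0.0/12 (69.16.0.0 - 69.31.255.255) -> GigabitEthernet0/4
  69.20.0.0/14 (69.20.0.0 - 69.23.255.255) -> eth1
More-specific entries that do NOT match:
  69.7.141.88/29 (69.7.141.88 - 69.7.141.95) does not contain 69.23.141.94
  69.23.141.80/29 (69.23.141.80 - 69.23.141.87) does not contain 69.23.141.94
  69.23.141.192/27 (69.23.141.192 - 69.23.141.223) does not contain 69.23.141.94
  69.23.141.0/26 (69.23.141.0 - 69.23.141.63) does not contain 69.23.141.94
  69.23.132.0/22 (69.23.132.0 - 69.23.135.255) does not contain 69.23.141.94
  69.23.144.0/20 (69.23.144.0 - 69.23.159.255) does not contain 69.23.141.94
  69.22.128.0/19 (69.22.128.0 - 69.22.159.255) does not contain 69.23.141.94
  69.22.0.0/16 (69.22.0.0 - 69.22.255.255) does not contain 69.23.141.94
Longest matching prefix is /14 -> interface eth1.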